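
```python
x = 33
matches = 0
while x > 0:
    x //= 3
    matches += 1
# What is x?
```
Trace:
  x=33
  x=33, matches=0
  x=11, matches=1
  x=3, matches=2
  x=1, matches=3
  x=0, matches=4

Final answer: 0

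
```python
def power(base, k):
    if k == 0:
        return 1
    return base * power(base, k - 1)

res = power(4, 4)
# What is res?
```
Call trace:
power(base=4, k=4)
  power(base=4, k=3)
    power(base=4, k=2)
      power(base=4, k=1)
        power(base=4, k=0)
        -> return 1
      -> return 4
    -> return 16
  -> return 64
-> return 256

Final answer: 256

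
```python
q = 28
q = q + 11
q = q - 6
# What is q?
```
Trace:
  q=28
  q=39
  q=33

Final answer: 33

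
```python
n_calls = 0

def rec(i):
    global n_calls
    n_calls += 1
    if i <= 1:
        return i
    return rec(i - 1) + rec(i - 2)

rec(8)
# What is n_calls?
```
Call trace (a repeated sub-call is expanded the first time; later identical calls just restate its return value):
rec(i=8)
  rec(i=7)
    rec(i=6)
      rec(i=5)
        rec(i=4)
          rec(i=3)
            rec(i=2)
              rec(i=1)
              -> return 1
              rec(i=0)
              -> return 0
            -> return 1
            rec(i=1)
            -> return 1
          -> return 2
          rec(i=2) -> return 1  (same call as traced above)
        -> return 3
        rec(i=3) -> return 2  (same call as traced above)
      -> return 5
      rec(i=4) -> return 3  (same call as traced above)
    -> return 8
    rec(i=5) -> return 5  (same call as traced above)
  -> return 13
  rec(i=6) -> return 8  (same call as traced above)
-> return 21

n_calls is incremented once per call, so count the calls in each subtree. Let C(i) = number of calls made by rec(i).
C(0) = C(1) = 1 (base case, no recursion); C(i) = 1 + C(i - 1) + C(i - 2) otherwise.
C(2) = 1 + C(1) + C(0) = 1 + 1 + 1 = 3
C(3) = 1 + C(2) + C(1) = 1 + 3 + 1 = 5
C(4) = 1 + C(3) + C(2) = 1 + 5 + 3 = 9
C(5) = 1 + C(4) + C(3) = 1 + 9 + 5 = 15
C(6) = 1 + C(5) + C(4) = 1 + 15 + 9 = 25
C(7) = 1 + C(6) + C(5) = 1 + 25 + 15 = 41
C(8) = 1 + C(7) + C(6) = 1 + 41 + 25 = 67
n_calls = C(8) = 67

Final answer: 67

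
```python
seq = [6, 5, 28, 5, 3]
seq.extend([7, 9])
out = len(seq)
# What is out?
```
Trace:
  seq=[6, 5, 28, 5, 3]
  seq=[6, 5, 28, 5, 3, 7, 9]
  seq=[6, 5, 28, 5, 3, 7, 9], out=7

Final answer: 7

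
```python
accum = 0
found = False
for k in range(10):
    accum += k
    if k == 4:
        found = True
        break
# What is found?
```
Trace:
  accum=0
  accum=0, found=False
  accum=0, found=False, k=0
  accum=1, found=False, k=1
  accum=3, found=False, k=2
  accum=6, found=False, k=3
  accum=10, found=True, k=4

Final answer: True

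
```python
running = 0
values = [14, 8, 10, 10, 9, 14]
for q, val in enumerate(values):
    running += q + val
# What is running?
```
Trace:
  running=0
  running=14, q=0, val=14
  running=23, q=1, val=8
  running=35, q=2, val=10
  running=48, q=3, val=10
  running=61, q=4, val=9
  running=80, q=5, val=14

Final answer: 80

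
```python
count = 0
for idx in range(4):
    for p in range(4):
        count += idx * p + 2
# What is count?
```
Trace:
  count=0
  count=2, idx=0, p=0
  count=4, idx=0, p=1
  count=6, idx=0, p=2
  count=8, idx=0, p=3
  count=10, idx=1, p=0
  count=13, idx=1, p=1
  count=17, idx=1, p=2
  count=22, idx=1, p=3
  count=24, idx=2, p=0
  count=28, idx=2, p=1
  count=34, idx=2, p=2
  count=42, idx=2, p=3
  count=44, idx=3, p=0
  count=49, idx=3, p=1
  count=57, idx=3, p=2
  count=68, idx=3, p=3

Final answer: 68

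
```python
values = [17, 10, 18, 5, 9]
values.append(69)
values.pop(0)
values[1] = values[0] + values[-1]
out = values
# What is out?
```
Trace:
  values=[17, 10, 18, 5, 9]
  values=[17, 10, 18, 5, 9, 69]
  values=[10, 18, 5, 9, 69]
  values=[10, 79, 5, 9, 69]
  values=[10, 79, 5, 9, 69], out=[10, 79, 5, 9, 69]

Final answer: [10, 79, 5, 9, 69]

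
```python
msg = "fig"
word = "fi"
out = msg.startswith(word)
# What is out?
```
Trace:
  msg='fig'
  msg='fig', word='fi'
  msg='fig', word='fi', out=True

Final answer: True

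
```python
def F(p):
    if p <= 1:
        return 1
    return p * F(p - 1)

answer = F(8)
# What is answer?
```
Call trace:
F(p=8)
  F(p=7)
    F(p=6)
      F(p=5)
        F(p=4)
          F(p=3)
            F(p=2)
              F(p=1)
              -> return 1
            -> return 2
          -> return 6
        -> return 24
      -> return 120
    -> return 720
  -> return 5040
-> return 40320

Final answer: 40320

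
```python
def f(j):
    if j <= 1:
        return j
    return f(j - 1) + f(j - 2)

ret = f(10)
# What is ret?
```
Call trace (a repeated sub-call is expanded the first time; later identical calls just restate its return value):
f(j=10)
  f(j=9)
    f(j=8)
      f(j=7)
        f(j=6)
          f(j=5)
            f(j=4)
              f(j=3)
                f(j=2)
                  f(j=1)
                  -> return 1
                  f(j=0)
                  -> return 0
                -> return 1
                f(j=1)
                -> return 1
              -> return 2
              f(j=2) -> return 1  (same call as traced above)
            -> return 3
            f(j=3) -> return 2  (same call as traced above)
          -> return 5
          f(j=4) -> return 3  (same call as traced above)
        -> return 8
        f(j=5) -> return 5  (same call as traced above)
      -> return 13
      f(j=6) -> return 8  (same call as traced above)
    -> return 21
    f(j=7) -> return 13  (same call as traced above)
  -> return 34
  f(j=8) -> return 21  (same call as traced above)
-> return 55

Final answer: 55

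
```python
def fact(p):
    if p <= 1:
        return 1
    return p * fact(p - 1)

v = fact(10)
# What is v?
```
Call trace:
fact(p=10)
  fact(p=9)
    fact(p=8)
      fact(p=7)
        fact(p=6)
          fact(p=5)
            fact(p=4)
              fact(p=3)
                fact(p=2)
                  fact(p=1)
                  -> return 1
                -> return 2
              -> return 6
            -> return 24
          -> return 120
        -> return 720
      -> return 5040
    -> return 40320
  -> return 362880
-> return 3628800

Final answer: 3628800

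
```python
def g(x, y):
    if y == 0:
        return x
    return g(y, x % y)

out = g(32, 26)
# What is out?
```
Call trace:
g(x=32, y=26)
  g(x=26, y=6)
    g(x=6, y=2)
      g(x=2, y=0)
      -> return 2
    -> return 2
  -> return 2
-> return 2

Final answer: 2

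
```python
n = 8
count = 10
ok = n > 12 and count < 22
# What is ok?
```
Trace:
  n=8
  n=8, count=10
  n=8, count=10, ok=False

Final answer: False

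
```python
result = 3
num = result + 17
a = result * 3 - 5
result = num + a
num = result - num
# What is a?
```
Trace:
  result=3
  result=3, num=20
  result=3, num=20, a=4
  result=24, num=20, a=4
  result=24, num=4, a=4

Final answer: 4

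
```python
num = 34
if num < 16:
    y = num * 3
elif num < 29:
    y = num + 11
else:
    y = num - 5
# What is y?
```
Trace:
  num=34
  num=34, y=29

Final answer: 29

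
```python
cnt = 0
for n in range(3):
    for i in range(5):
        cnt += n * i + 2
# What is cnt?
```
Trace:
  cnt=0
  cnt=2, n=0, i=0
  cnt=4, n=0, i=1
  cnt=6, n=0, i=2
  cnt=8, n=0, i=3
  cnt=10, n=0, i=4
  cnt=12, n=1, i=0
  cnt=15, n=1, i=1
  cnt=19, n=1, i=2
  cnt=24, n=1, i=3
  cnt=30, n=1, i=4
  cnt=32, n=2, i=0
  cnt=36, n=2, i=1
  cnt=42, n=2, i=2
  cnt=50, n=2, i=3
  cnt=60, n=2, i=4

Final answer: 60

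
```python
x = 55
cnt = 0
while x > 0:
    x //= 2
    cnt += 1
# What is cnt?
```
Trace:
  x=55
  x=55, cnt=0
  x=27, cnt=1
  x=13, cnt=2
  x=6, cnt=3
  x=3, cnt=4
  x=1, cnt=5
  x=0, cnt=6

Final answer: 6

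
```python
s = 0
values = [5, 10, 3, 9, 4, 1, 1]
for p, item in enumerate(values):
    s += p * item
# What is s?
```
Trace:
  s=0
  s=0, p=0, item=5
  s=10, p=1, item=10
  s=16, p=2, item=3
  s=43, p=3, item=9
  s=59, p=4, item=4
  s=64, p=5, item=1
  s=70, p=6, item=1

Final answer: 70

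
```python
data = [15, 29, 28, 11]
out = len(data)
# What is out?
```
Trace:
  data=[15, 29, 28, 11]
  data=[15, 29, 28, 11], out=4

Final answer: 4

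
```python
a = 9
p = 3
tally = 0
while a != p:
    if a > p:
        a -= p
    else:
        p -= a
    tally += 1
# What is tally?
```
Trace:
  a=9
  a=9, p=3
  a=9, p=3, tally=0
  a=6, p=3, tally=1
  a=3, p=3, tally=2

Final answer: 2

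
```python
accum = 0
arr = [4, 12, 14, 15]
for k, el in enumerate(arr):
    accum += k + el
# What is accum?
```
Trace:
  accum=0
  accum=4, k=0, el=4
  accum=17, k=1, el=12
  accum=33, k=2, el=14
  accum=51, k=3, el=15

Final answer: 51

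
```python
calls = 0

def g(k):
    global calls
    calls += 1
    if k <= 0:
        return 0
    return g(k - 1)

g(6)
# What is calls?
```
Call trace:
g(k=6)
  g(k=5)
    g(k=4)
      g(k=3)
        g(k=2)
          g(k=1)
            g(k=0)
            -> return 0
          -> return 0
        -> return 0
      -> return 0
    -> return 0
  -> return 0
-> return 0

calls is incremented once per call. g is entered once for each k = 6, 5, 4, 3, 2, 1, 0 (the k <= 0 call returns without recursing), i.e. 6 + 1 calls.
calls = 7

Final answer: 7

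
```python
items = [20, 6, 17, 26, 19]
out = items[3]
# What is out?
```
Trace:
  items=[20, 6, 17, 26, 19]
  items=[20, 6, 17, 26, 19], out=26

Final answer: 26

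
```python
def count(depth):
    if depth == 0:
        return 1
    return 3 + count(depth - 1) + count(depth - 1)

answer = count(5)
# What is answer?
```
Call trace (a repeated sub-call is expanded the first time; later identical calls just restate its return value):
count(depth=5)
  count(depth=4)
    count(depth=3)
      count(depth=2)
        count(depth=1)
          count(depth=0)
          -> return 1
          count(depth=0)
          -> return 1
        -> return 5
        count(depth=1) -> return 5  (same call as traced above)
      -> return 13
      count(depth=2) -> return 13  (same call as traced above)
    -> return 29
    count(depth=3) -> return 29  (same call as traced above)
  -> return 61
  count(depth=4) -> return 61  (same call as traced above)
-> return 125

Final answer: 125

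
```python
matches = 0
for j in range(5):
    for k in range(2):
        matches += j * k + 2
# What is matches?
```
Trace:
  matches=0
  matches=2, j=0, k=0
  matches=4, j=0, k=1
  matches=6, j=1, k=0
  matches=9, j=1, k=1
  matches=11, j=2, k=0
  matches=15, j=2, k=1
  matches=17, j=3, k=0
  matches=22, j=3, k=1
  matches=24, j=4, k=0
  matches=30, j=4, k=1

Final answer: 30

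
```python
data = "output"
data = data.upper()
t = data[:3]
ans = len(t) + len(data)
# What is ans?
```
Trace:
  data='output'
  data='OUTPUT'
  data='OUTPUT', t='OUT'
  data='OUTPUT', t='OUT', ans=9

Final answer: 9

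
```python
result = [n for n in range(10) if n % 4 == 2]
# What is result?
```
Trace:
  n=0
  n=1
  n=2
  n=3
  n=4
  n=5
  n=6
  n=7
  n=8
  n=9
  result=[2, 6]

Final answer: [2, 6]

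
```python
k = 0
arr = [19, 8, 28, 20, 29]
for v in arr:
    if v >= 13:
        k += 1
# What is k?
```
Trace:
  k=0
  k=1, v=19
  k=1, v=8
  k=2, v=28
  k=3, v=20
  k=4, v=29

Final answer: 4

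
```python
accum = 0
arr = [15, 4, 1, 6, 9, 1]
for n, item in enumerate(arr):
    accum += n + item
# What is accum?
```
Trace:
  accum=0
  accum=15, n=0, item=15
  accum=20, n=1, item=4
  accum=23, n=2, item=1
  accum=32, n=3, item=6
  accum=45, n=4, item=9
  accum=51, n=5, item=1

Final answer: 51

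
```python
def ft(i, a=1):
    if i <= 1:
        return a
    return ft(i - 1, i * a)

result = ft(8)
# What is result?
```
Call trace:
ft(i=8, a=1)
  ft(i=7, a=8)
    ft(i=6, a=56)
      ft(i=5, a=336)
        ft(i=4, a=1680)
          ft(i=3, a=6720)
            ft(i=2, a=20160)
              ft(i=1, a=40320)
              -> return 40320
            -> return 40320
          -> return 40320
        -> return 40320
      -> return 40320
    -> return 40320
  -> return 40320
-> return 40320

Final answer: 40320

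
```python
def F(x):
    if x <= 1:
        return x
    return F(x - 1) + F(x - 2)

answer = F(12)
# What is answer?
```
Call trace (a repeated sub-call is expanded the first time; later identical calls just restate its return value):
F(x=12)
  F(x=11)
    F(x=10)
      F(x=9)
        F(x=8)
          F(x=7)
            F(x=6)
              F(x=5)
                F(x=4)
                  F(x=3)
                    F(x=2)
                      F(x=1)
                      -> return 1
                      F(x=0)
                      -> return 0
                    -> return 1
                    F(x=1)
                    -> return 1
                  -> return 2
                  F(x=2) -> return 1  (same call as traced above)
                -> return 3
                F(x=3) -> return 2  (same call as traced above)
              -> return 5
              F(x=4) -> return 3  (same call as traced above)
            -> return 8
            F(x=5) -> return 5  (same call as traced above)
          -> return 13
          F(x=6) -> return 8  (same call as traced above)
        -> return 21
        F(x=7) -> return 13  (same call as traced above)
      -> return 34
      F(x=8) -> return 21  (same call as traced above)
    -> return 55
    F(x=9) -> return 34  (same call as traced above)
  -> return 89
  F(x=10) -> return 55  (same call as traced above)
-> return 144

Final answer: 144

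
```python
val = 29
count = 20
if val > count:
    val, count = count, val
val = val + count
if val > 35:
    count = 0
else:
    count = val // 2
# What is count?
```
Trace:
  val=29
  val=29, count=20
  val=20, count=29
  val=49, count=29
  val=49, count=0

Final answer: 0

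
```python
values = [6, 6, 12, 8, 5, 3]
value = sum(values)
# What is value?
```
Trace:
  values=[6, 6, 12, 8, 5, 3]
  values=[6, 6, 12, 8, 5, 3], value=40

Final answer: 40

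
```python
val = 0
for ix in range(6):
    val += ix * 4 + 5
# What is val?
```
Trace:
  val=0
  val=5, ix=0
  val=14, ix=1
  val=27, ix=2
  val=44, ix=3
  val=65, ix=4
  val=90, ix=5

Final answer: 90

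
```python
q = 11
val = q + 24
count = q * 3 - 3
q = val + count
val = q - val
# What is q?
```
Trace:
  q=11
  q=11, val=35
  q=11, val=35, count=30
  q=65, val=35, count=30
  q=65, val=30, count=30

Final answer: 65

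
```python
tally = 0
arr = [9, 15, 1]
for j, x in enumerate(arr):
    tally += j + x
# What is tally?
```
Trace:
  tally=0
  tally=9, j=0, x=9
  tally=25, j=1, x=15
  tally=28, j=2, x=1

Final answer: 28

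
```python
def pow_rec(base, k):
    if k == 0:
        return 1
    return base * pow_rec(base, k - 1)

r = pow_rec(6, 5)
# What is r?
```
Call trace:
pow_rec(base=6, k=5)
  pow_rec(base=6, k=4)
    pow_rec(base=6, k=3)
      pow_rec(base=6, k=2)
        pow_rec(base=6, k=1)
          pow_rec(base=6, k=0)
          -> return 1
        -> return 6
      -> return 36
    -> return 216
  -> return 1296
-> return 7776

Final answer: 7776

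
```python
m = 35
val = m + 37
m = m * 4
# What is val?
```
Trace:
  m=35
  m=35, val=72
  m=140, val=72

Final answer: 72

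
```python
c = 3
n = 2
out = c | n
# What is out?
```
Trace:
  c=3
  c=3, n=2
  c=3, n=2, out=3

Final answer: 3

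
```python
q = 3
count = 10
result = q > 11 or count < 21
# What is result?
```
Trace:
  q=3
  q=3, count=10
  q=3, count=10, result=True

Final answer: True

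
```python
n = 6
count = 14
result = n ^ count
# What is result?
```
Trace:
  n=6
  n=6, count=14
  n=6, count=14, result=8

Final answer: 8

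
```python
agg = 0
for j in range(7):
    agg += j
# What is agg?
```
Trace:
  agg=0
  agg=0, j=0
  agg=1, j=1
  agg=3, j=2
  agg=6, j=3
  agg=10, j=4
  agg=15, j=5
  agg=21, j=6

Final answer: 21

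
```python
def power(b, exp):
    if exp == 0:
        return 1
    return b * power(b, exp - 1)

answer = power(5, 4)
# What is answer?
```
Call trace:
power(b=5, exp=4)
  power(b=5, exp=3)
    power(b=5, exp=2)
      power(b=5, exp=1)
        power(b=5, exp=0)
        -> return 1
      -> return 5
    -> return 25
  -> return 125
-> return 625

Final answer: 625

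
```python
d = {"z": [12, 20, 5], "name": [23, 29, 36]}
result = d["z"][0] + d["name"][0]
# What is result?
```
Trace:
  d={'z': [12, 20, 5], 'name': [23, 29, 36]}
  d={'z': [12, 20, 5], 'name': [23, 29, 36]}, result=35

Final answer: 35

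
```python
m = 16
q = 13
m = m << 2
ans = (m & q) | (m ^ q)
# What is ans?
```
Trace:
  m=16
  m=16, q=13
  m=64, q=13
  m=64, q=13, ans=77

Final answer: 77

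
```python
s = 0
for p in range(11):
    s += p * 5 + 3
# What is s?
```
Trace:
  s=0
  s=3, p=0
  s=11, p=1
  s=24, p=2
  s=42, p=3
  s=65, p=4
  s=93, p=5
  s=126, p=6
  s=164, p=7
  s=207, p=8
  s=255, p=9
  s=308, p=10

Final answer: 308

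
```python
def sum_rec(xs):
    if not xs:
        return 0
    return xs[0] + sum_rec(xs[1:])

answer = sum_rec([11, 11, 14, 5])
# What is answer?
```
Call trace:
sum_rec(xs=[11, 11, 14, 5])
  sum_rec(xs=[11, 14, 5])
    sum_rec(xs=[14, 5])
      sum_rec(xs=[5])
        sum_rec(xs=[])
        -> return 0
      -> return 5
    -> return 19
  -> return 30
-> return 41

Final answer: 41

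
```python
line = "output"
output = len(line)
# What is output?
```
Trace:
  line='output'
  line='output', output=6

Final answer: 6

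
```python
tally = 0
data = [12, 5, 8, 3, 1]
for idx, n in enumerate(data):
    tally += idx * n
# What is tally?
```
Trace:
  tally=0
  tally=0, idx=0, n=12
  tally=5, idx=1, n=5
  tally=21, idx=2, n=8
  tally=30, idx=3, n=3
  tally=34, idx=4, n=1

Final answer: 34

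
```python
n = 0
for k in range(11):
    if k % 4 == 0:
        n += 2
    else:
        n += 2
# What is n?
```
Trace:
  n=0
  n=2, k=0
  n=4, k=1
  n=6, k=2
  n=8, k=3
  n=10, k=4
  n=12, k=5
  n=14, k=6
  n=16, k=7
  n=18, k=8
  n=20, k=9
  n=22, k=10

Final answer: 22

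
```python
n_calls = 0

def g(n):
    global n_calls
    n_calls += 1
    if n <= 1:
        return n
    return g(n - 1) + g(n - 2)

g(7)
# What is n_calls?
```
Call trace (a repeated sub-call is expanded the first time; later identical calls just restate its return value):
g(n=7)
  g(n=6)
    g(n=5)
      g(n=4)
        g(n=3)
          g(n=2)
            g(n=1)
            -> return 1
            g(n=0)
            -> return 0
          -> return 1
          g(n=1)
          -> return 1
        -> return 2
        g(n=2) -> return 1  (same call as traced above)
      -> return 3
      g(n=3) -> return 2  (same call as traced above)
    -> return 5
    g(n=4) -> return 3  (same call as traced above)
  -> return 8
  g(n=5) -> return 5  (same call as traced above)
-> return 13

n_calls is incremented once per call, so count the calls in each subtree. Let C(n) = number of calls made by g(n).
C(0) = C(1) = 1 (base case, no recursion); C(n) = 1 + C(n - 1) + C(n - 2) otherwise.
C(2) = 1 + C(1) + C(0) = 1 + 1 + 1 = 3
C(3) = 1 + C(2) + C(1) = 1 + 3 + 1 = 5
C(4) = 1 + C(3) + C(2) = 1 + 5 + 3 = 9
C(5) = 1 + C(4) + C(3) = 1 + 9 + 5 = 15
C(6) = 1 + C(5) + C(4) = 1 + 15 + 9 = 25
C(7) = 1 + C(6) + C(5) = 1 + 25 + 15 = 41
n_calls = C(7) = 41

Final answer: 41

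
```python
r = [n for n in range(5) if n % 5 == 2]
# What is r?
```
Trace:
  n=0
  n=1
  n=2
  n=3
  n=4
  r=[2]

Final answer: [2]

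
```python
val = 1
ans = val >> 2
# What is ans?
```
Trace:
  val=1
  val=1, ans=0

Final answer: 0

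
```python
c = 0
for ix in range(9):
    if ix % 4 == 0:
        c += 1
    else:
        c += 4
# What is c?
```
Trace:
  c=0
  c=1, ix=0
  c=5, ix=1
  c=9, ix=2
  c=13, ix=3
  c=14, ix=4
  c=18, ix=5
  c=22, ix=6
  c=26, ix=7
  c=27, ix=8

Final answer: 27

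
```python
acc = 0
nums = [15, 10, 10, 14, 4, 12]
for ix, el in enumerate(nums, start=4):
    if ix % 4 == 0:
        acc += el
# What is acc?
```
Trace:
  acc=0
  acc=15, ix=4, el=15
  acc=15, ix=5, el=10
  acc=15, ix=6, el=10
  acc=15, ix=7, el=14
  acc=19, ix=8, el=4
  acc=19, ix=9, el=12

Final answer: 19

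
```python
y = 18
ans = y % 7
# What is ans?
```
Trace:
  y=18
  y=18, ans=4

Final answer: 4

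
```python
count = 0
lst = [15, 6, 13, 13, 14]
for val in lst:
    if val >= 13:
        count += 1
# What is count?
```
Trace:
  count=0
  count=1, val=15
  count=1, val=6
  count=2, val=13
  count=3, val=13
  count=4, val=14

Final answer: 4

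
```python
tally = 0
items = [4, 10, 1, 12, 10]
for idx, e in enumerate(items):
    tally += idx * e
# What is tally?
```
Trace:
  tally=0
  tally=0, idx=0, e=4
  tally=10, idx=1, e=10
  tally=12, idx=2, e=1
  tally=48, idx=3, e=12
  tally=88, idx=4, e=10

Final answer: 88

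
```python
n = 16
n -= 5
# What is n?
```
Trace:
  n=16
  n=11

Final answer: 11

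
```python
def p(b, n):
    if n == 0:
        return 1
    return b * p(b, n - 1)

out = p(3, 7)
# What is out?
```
Call trace:
p(b=3, n=7)
  p(b=3, n=6)
    p(b=3, n=5)
      p(b=3, n=4)
        p(b=3, n=3)
          p(b=3, n=2)
            p(b=3, n=1)
              p(b=3, n=0)
              -> return 1
            -> return 3
          -> return 9
        -> return 27
      -> return 81
    -> return 243
  -> return 729
-> return 2187

Final answer: 2187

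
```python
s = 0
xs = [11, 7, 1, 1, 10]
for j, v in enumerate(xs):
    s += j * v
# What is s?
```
Trace:
  s=0
  s=0, j=0, v=11
  s=7, j=1, v=7
  s=9, j=2, v=1
  s=12, j=3, v=1
  s=52, j=4, v=10

Final answer: 52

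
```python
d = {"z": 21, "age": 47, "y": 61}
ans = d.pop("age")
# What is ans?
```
Trace:
  d={'z': 21, 'age': 47, 'y': 61}
  d={'z': 21, 'y': 61}, ans=47

Final answer: 47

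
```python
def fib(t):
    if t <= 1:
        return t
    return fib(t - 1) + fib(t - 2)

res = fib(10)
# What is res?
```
Call trace (a repeated sub-call is expanded the first time; later identical calls just restate its return value):
fib(t=10)
  fib(t=9)
    fib(t=8)
      fib(t=7)
        fib(t=6)
          fib(t=5)
            fib(t=4)
              fib(t=3)
                fib(t=2)
                  fib(t=1)
                  -> return 1
                  fib(t=0)
                  -> return 0
                -> return 1
                fib(t=1)
                -> return 1
              -> return 2
              fib(t=2) -> return 1  (same call as traced above)
            -> return 3
            fib(t=3) -> return 2  (same call as traced above)
          -> return 5
          fib(t=4) -> return 3  (same call as traced above)
        -> return 8
        fib(t=5) -> return 5  (same call as traced above)
      -> return 13
      fib(t=6) -> return 8  (same call as traced above)
    -> return 21
    fib(t=7) -> return 13  (same call as traced above)
  -> return 34
  fib(t=8) -> return 21  (same call as traced above)
-> return 55

Final answer: 55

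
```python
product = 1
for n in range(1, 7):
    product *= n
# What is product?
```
Trace:
  product=1
  product=1, n=1
  product=2, n=2
  product=6, n=3
  product=24, n=4
  product=120, n=5
  product=720, n=6

Final answer: 720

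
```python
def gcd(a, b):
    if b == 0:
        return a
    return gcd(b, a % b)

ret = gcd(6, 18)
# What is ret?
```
Call trace:
gcd(a=6, b=18)
  gcd(a=18, b=6)
    gcd(a=6, b=0)
    -> return 6
  -> return 6
-> return 6

Final answer: 6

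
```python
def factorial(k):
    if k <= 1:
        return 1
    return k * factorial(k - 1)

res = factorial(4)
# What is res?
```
Call trace:
factorial(k=4)
  factorial(k=3)
    factorial(k=2)
      factorial(k=1)
      -> return 1
    -> return 2
  -> return 6
-> return 24

Final answer: 24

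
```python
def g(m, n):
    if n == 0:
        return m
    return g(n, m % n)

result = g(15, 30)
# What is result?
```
Call trace:
g(m=15, n=30)
  g(m=30, n=15)
    g(m=15, n=0)
    -> return 15
  -> return 15
-> return 15

Final answer: 15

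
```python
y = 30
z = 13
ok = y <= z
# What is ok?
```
Trace:
  y=30
  y=30, z=13
  y=30, z=13, ok=False

Final answer: False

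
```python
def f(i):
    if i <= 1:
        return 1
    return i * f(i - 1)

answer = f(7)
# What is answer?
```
Call trace:
f(i=7)
  f(i=6)
    f(i=5)
      f(i=4)
        f(i=3)
          f(i=2)
            f(i=1)
            -> return 1
          -> return 2
        -> return 6
      -> return 24
    -> return 120
  -> return 720
-> return 5040

Final answer: 5040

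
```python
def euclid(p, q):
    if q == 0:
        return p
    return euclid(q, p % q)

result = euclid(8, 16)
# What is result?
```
Call trace:
euclid(p=8, q=16)
  euclid(p=16, q=8)
    euclid(p=8, q=0)
    -> return 8
  -> return 8
-> return 8

Final answer: 8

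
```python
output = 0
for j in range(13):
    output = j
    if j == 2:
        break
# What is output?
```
Trace:
  output=0
  output=0, j=0
  output=1, j=1
  output=2, j=2

Final answer: 2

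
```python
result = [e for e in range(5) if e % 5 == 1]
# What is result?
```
Trace:
  e=0
  e=1
  e=2
  e=3
  e=4
  result=[1]

Final answer: [1]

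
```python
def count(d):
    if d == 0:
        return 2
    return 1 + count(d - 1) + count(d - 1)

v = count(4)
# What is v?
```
Call trace (a repeated sub-call is expanded the first time; later identical calls just restate its return value):
count(d=4)
  count(d=3)
    count(d=2)
      count(d=1)
        count(d=0)
        -> return 2
        count(d=0)
        -> return 2
      -> return 5
      count(d=1) -> return 5  (same call as traced above)
    -> return 11
    count(d=2) -> return 11  (same call as traced above)
  -> return 23
  count(d=3) -> return 23  (same call as traced above)
-> return 47

Final answer: 47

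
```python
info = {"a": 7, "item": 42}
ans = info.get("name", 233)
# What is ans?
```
Trace:
  info={'a': 7, 'item': 42}
  info={'a': 7, 'item': 42}, ans=233

Final answer: 233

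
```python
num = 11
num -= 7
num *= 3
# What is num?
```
Trace:
  num=11
  num=4
  num=12

Final answer: 12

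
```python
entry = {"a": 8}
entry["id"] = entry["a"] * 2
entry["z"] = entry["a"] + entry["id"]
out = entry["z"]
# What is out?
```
Trace:
  entry={'a': 8}
  entry={'a': 8, 'id': 16}
  entry={'a': 8, 'id': 16, 'z': 24}
  entry={'a': 8, 'id': 16, 'z': 24}, out=24

Final answer: 24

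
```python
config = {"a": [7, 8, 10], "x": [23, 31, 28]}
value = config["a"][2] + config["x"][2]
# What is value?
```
Trace:
  config={'a': [7, 8, 10], 'x': [23, 31, 28]}
  config={'a': [7, 8, 10], 'x': [23, 31, 28]}, value=38

Final answer: 38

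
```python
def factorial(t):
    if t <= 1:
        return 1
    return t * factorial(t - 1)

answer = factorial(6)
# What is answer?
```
Call trace:
factorial(t=6)
  factorial(t=5)
    factorial(t=4)
      factorial(t=3)
        factorial(t=2)
          factorial(t=1)
          -> return 1
        -> return 2
      -> return 6
    -> return 24
  -> return 120
-> return 720

Final answer: 720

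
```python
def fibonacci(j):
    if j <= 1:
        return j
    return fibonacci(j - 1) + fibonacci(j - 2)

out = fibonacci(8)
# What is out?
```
Call trace (a repeated sub-call is expanded the first time; later identical calls just restate its return value):
fibonacci(j=8)
  fibonacci(j=7)
    fibonacci(j=6)
      fibonacci(j=5)
        fibonacci(j=4)
          fibonacci(j=3)
            fibonacci(j=2)
              fibonacci(j=1)
              -> return 1
              fibonacci(j=0)
              -> return 0
            -> return 1
            fibonacci(j=1)
            -> return 1
          -> return 2
          fibonacci(j=2) -> return 1  (same call as traced above)
        -> return 3
        fibonacci(j=3) -> return 2  (same call as traced above)
      -> return 5
      fibonacci(j=4) -> return 3  (same call as traced above)
    -> return 8
    fibonacci(j=5) -> return 5  (same call as traced above)
  -> return 13
  fibonacci(j=6) -> return 8  (same call as traced above)
-> return 21

Final answer: 21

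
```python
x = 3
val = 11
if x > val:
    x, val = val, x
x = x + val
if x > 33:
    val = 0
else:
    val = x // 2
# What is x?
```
Trace:
  x=3
  x=3, val=11
  x=3, val=11
  x=14, val=11
  x=14, val=7

Final answer: 14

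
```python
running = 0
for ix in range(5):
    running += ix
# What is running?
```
Trace:
  running=0
  running=0, ix=0
  running=1, ix=1
  running=3, ix=2
  running=6, ix=3
  running=10, ix=4

Final answer: 10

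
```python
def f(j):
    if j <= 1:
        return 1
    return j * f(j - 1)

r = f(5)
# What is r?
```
Call trace:
f(j=5)
  f(j=4)
    f(j=3)
      f(j=2)
        f(j=1)
        -> return 1
      -> return 2
    -> return 6
  -> return 24
-> return 120

Final answer: 120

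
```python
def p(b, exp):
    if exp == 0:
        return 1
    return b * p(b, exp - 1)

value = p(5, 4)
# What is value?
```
Call trace:
p(b=5, exp=4)
  p(b=5, exp=3)
    p(b=5, exp=2)
      p(b=5, exp=1)
        p(b=5, exp=0)
        -> return 1
      -> return 5
    -> return 25
  -> return 125
-> return 625

Final answer: 625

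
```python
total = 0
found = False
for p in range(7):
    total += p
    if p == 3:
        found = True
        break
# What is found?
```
Trace:
  total=0
  total=0, found=False
  total=0, found=False, p=0
  total=1, found=False, p=1
  total=3, found=False, p=2
  total=6, found=True, p=3

Final answer: True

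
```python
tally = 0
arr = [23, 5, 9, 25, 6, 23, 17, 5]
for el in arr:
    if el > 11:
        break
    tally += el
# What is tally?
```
Trace:
  tally=0
  tally=0, el=23

Final answer: 0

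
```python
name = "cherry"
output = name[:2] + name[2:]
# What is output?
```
Trace:
  name='cherry'
  name='cherry', output='cherry'

Final answer: 'cherry'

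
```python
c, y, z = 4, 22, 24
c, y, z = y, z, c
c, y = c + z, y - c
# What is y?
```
Trace:
  c=4, y=22, z=24
  c=22, y=24, z=4
  c=26, y=2, z=4

Final answer: 2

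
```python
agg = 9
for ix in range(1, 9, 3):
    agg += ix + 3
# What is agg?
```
Trace:
  agg=9
  agg=13, ix=1
  agg=20, ix=4
  agg=30, ix=7

Final answer: 30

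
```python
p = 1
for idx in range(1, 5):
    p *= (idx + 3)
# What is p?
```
Trace:
  p=1
  p=4, idx=1
  p=20, idx=2
  p=120, idx=3
  p=840, idx=4

Final answer: 840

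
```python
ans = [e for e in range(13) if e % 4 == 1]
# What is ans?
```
Trace:
  e=0
  e=1
  e=2
  e=3
  e=4
  e=5
  e=6
  e=7
  e=8
  e=9
  e=10
  e=11
  e=12
  ans=[1, 5, 9]

Final answer: [1, 5, 9]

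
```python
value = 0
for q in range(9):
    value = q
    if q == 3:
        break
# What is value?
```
Trace:
  value=0
  value=0, q=0
  value=1, q=1
  value=2, q=2
  value=3, q=3

Final answer: 3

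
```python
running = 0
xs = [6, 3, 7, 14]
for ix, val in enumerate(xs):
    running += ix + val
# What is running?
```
Trace:
  running=0
  running=6, ix=0, val=6
  running=10, ix=1, val=3
  running=19, ix=2, val=7
  running=36, ix=3, val=14

Final answer: 36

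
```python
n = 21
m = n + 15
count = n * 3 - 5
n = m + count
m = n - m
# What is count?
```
Trace:
  n=21
  n=21, m=36
  n=21, m=36, count=58
  n=94, m=36, count=58
  n=94, m=58, count=58

Final answer: 58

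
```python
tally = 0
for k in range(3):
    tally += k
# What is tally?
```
Trace:
  tally=0
  tally=0, k=0
  tally=1, k=1
  tally=3, k=2

Final answer: 3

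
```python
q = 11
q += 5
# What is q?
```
Trace:
  q=11
  q=16

Final answer: 16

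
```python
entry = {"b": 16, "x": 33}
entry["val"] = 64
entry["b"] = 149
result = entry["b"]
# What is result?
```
Trace:
  entry={'b': 16, 'x': 33}
  entry={'b': 16, 'x': 33, 'val': 64}
  entry={'b': 149, 'x': 33, 'val': 64}
  entry={'b': 149, 'x': 33, 'val': 64}, result=149

Final answer: 149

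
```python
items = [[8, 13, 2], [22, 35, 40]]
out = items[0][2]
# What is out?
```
Trace:
  items=[[8, 13, 2], [22, 35, 40]]
  items=[[8, 13, 2], [22, 35, 40]], out=2

Final answer: 2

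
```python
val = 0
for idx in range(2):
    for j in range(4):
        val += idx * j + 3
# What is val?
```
Trace:
  val=0
  val=3, idx=0, j=0
  val=6, idx=0, j=1
  val=9, idx=0, j=2
  val=12, idx=0, j=3
  val=15, idx=1, j=0
  val=19, idx=1, j=1
  val=24, idx=1, j=2
  val=30, idx=1, j=3

Final answer: 30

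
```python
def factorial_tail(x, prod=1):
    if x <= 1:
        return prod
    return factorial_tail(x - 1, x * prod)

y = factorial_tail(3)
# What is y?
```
Call trace:
factorial_tail(x=3, prod=1)
  factorial_tail(x=2, prod=3)
    factorial_tail(x=1, prod=6)
    -> return 6
  -> return 6
-> return 6

Final answer: 6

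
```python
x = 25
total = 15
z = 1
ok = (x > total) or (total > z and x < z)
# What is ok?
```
Trace:
  x=25
  x=25, total=15
  x=25, total=15, z=1
  x=25, total=15, z=1, ok=True

Final answer: True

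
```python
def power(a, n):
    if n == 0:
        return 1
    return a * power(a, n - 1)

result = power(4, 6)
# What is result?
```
Call trace:
power(a=4, n=6)
  power(a=4, n=5)
    power(a=4, n=4)
      power(a=4, n=3)
        power(a=4, n=2)
          power(a=4, n=1)
            power(a=4, n=0)
            -> return 1
          -> return 4
        -> return 16
      -> return 64
    -> return 256
  -> return 1024
-> return 4096

Final answer: 4096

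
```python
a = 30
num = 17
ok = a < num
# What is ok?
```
Trace:
  a=30
  a=30, num=17
  a=30, num=17, ok=False

Final answer: False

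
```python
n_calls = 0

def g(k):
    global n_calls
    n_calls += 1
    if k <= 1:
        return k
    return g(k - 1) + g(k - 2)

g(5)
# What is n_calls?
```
Call trace (a repeated sub-call is expanded the first time; later identical calls just restate its return value):
g(k=5)
  g(k=4)
    g(k=3)
      g(k=2)
        g(k=1)
        -> return 1
        g(k=0)
        -> return 0
      -> return 1
      g(k=1)
      -> return 1
    -> return 2
    g(k=2) -> return 1  (same call as traced above)
  -> return 3
  g(k=3) -> return 2  (same call as traced above)
-> return 5

n_calls is incremented once per call, so count the calls in each subtree. Let C(k) = number of calls made by g(k).
C(0) = C(1) = 1 (base case, no recursion); C(k) = 1 + C(k - 1) + C(k - 2) otherwise.
C(2) = 1 + C(1) + C(0) = 1 + 1 + 1 = 3
C(3) = 1 + C(2) + C(1) = 1 + 3 + 1 = 5
C(4) = 1 + C(3) + C(2) = 1 + 5 + 3 = 9
C(5) = 1 + C(4) + C(3) = 1 + 9 + 5 = 15
n_calls = C(5) = 15

Final answer: 15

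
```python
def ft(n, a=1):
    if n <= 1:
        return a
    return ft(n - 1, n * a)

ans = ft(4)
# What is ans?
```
Call trace:
ft(n=4, a=1)
  ft(n=3, a=4)
    ft(n=2, a=12)
      ft(n=1, a=24)
      -> return 24
    -> return 24
  -> return 24
-> return 24

Final answer: 24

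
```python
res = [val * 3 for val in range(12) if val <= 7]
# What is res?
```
Trace:
  val=0
  val=1
  val=2
  val=3
  val=4
  val=5
  val=6
  val=7
  val=8
  val=9
  val=10
  val=11
  res=[0, 3, 6, 9, 12, 15, 18, 21]

Final answer: [0, 3, 6, 9, 12, 15, 18, 21]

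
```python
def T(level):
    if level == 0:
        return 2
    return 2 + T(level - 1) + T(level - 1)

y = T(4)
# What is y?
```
Call trace (a repeated sub-call is expanded the first time; later identical calls just restate its return value):
T(level=4)
  T(level=3)
    T(level=2)
      T(level=1)
        T(level=0)
        -> return 2
        T(level=0)
        -> return 2
      -> return 6
      T(level=1) -> return 6  (same call as traced above)
    -> return 14
    T(level=2) -> return 14  (same call as traced above)
  -> return 30
  T(level=3) -> return 30  (same call as traced above)
-> return 62

Final answer: 62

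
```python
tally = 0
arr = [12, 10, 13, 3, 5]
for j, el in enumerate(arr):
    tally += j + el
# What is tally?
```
Trace:
  tally=0
  tally=12, j=0, el=12
  tally=23, j=1, el=10
  tally=38, j=2, el=13
  tally=44, j=3, el=3
  tally=53, j=4, el=5

Final answer: 53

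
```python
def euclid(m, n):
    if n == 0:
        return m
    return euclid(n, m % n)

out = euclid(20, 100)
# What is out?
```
Call trace:
euclid(m=20, n=100)
  euclid(m=100, n=20)
    euclid(m=20, n=0)
    -> return 20
  -> return 20
-> return 20

Final answer: 20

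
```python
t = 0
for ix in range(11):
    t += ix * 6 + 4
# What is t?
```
Trace:
  t=0
  t=4, ix=0
  t=14, ix=1
  t=30, ix=2
  t=52, ix=3
  t=80, ix=4
  t=114, ix=5
  t=154, ix=6
  t=200, ix=7
  t=252, ix=8
  t=310, ix=9
  t=374, ix=10

Final answer: 374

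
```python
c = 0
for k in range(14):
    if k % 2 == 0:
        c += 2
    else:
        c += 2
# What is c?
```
Trace:
  c=0
  c=2, k=0
  c=4, k=1
  c=6, k=2
  c=8, k=3
  c=10, k=4
  c=12, k=5
  c=14, k=6
  c=16, k=7
  c=18, k=8
  c=20, k=9
  c=22, k=10
  c=24, k=11
  c=26, k=12
  c=28, k=13

Final answer: 28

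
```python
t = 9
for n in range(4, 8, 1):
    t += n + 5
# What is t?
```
Trace:
  t=9
  t=18, n=4
  t=28, n=5
  t=39, n=6
  t=51, n=7

Final answer: 51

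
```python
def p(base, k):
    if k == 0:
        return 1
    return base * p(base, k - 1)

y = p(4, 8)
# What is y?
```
Call trace:
p(base=4, k=8)
  p(base=4, k=7)
    p(base=4, k=6)
      p(base=4, k=5)
        p(base=4, k=4)
          p(base=4, k=3)
            p(base=4, k=2)
              p(base=4, k=1)
                p(base=4, k=0)
                -> return 1
              -> return 4
            -> return 16
          -> return 64
        -> return 256
      -> return 1024
    -> return 4096
  -> return 16384
-> return 65536

Final answer: 65536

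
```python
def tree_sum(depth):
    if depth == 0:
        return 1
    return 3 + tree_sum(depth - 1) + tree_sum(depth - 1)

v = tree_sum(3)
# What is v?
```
Call trace (a repeated sub-call is expanded the first time; later identical calls just restate its return value):
tree_sum(depth=3)
  tree_sum(depth=2)
    tree_sum(depth=1)
      tree_sum(depth=0)
      -> return 1
      tree_sum(depth=0)
      -> return 1
    -> return 5
    tree_sum(depth=1) -> return 5  (same call as traced above)
  -> return 13
  tree_sum(depth=2) -> return 13  (same call as traced above)
-> return 29

Final answer: 29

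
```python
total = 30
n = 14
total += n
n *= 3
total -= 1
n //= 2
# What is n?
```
Trace:
  total=30
  total=30, n=14
  total=44, n=14
  total=44, n=42
  total=43, n=42
  total=43, n=21

Final answer: 21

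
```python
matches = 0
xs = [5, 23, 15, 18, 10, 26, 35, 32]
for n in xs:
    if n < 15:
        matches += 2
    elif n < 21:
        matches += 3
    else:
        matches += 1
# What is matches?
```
Trace:
  matches=0
  matches=2, n=5
  matches=3, n=23
  matches=6, n=15
  matches=9, n=18
  matches=11, n=10
  matches=12, n=26
  matches=13, n=35
  matches=14, n=32

Final answer: 14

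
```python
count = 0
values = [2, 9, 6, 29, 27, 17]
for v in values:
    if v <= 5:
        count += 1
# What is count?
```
Trace:
  count=0
  count=1, v=2
  count=1, v=9
  count=1, v=6
  count=1, v=29
  count=1, v=27
  count=1, v=17

Final answer: 1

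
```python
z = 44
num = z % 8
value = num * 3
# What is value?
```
Trace:
  z=44
  z=44, num=4
  z=44, num=4, value=12

Final answer: 12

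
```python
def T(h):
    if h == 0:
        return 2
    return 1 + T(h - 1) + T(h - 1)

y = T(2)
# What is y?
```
Call trace (a repeated sub-call is expanded the first time; later identical calls just restate its return value):
T(h=2)
  T(h=1)
    T(h=0)
    -> return 2
    T(h=0)
    -> return 2
  -> return 5
  T(h=1) -> return 5  (same call as traced above)
-> return 11

Final answer: 11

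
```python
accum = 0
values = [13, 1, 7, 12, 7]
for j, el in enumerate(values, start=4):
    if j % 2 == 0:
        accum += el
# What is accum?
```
Trace:
  accum=0
  accum=13, j=4, el=13
  accum=13, j=5, el=1
  accum=20, j=6, el=7
  accum=20, j=7, el=12
  accum=27, j=8, el=7

Final answer: 27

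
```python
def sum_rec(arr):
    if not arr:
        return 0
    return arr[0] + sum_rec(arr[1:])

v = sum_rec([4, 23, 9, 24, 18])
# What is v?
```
Call trace:
sum_rec(arr=[4, 23, 9, 24, 18])
  sum_rec(arr=[23, 9, 24, 18])
    sum_rec(arr=[9, 24, 18])
      sum_rec(arr=[24, 18])
        sum_rec(arr=[18])
          sum_rec(arr=[])
          -> return 0
        -> return 18
      -> return 42
    -> return 51
  -> return 74
-> return 78

Final answer: 78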